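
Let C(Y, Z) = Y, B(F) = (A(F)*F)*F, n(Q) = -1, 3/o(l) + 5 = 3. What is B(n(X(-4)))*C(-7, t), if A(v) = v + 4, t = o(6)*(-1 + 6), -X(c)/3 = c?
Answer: -21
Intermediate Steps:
X(c) = -3*c
o(l) = -3/2 (o(l) = 3/(-5 + 3) = 3/(-2) = 3*(-½) = -3/2)
t = -15/2 (t = -3*(-1 + 6)/2 = -3/2*5 = -15/2 ≈ -7.5000)
A(v) = 4 + v
B(F) = F²*(4 + F) (B(F) = ((4 + F)*F)*F = (F*(4 + F))*F = F²*(4 + F))
B(n(X(-4)))*C(-7, t) = ((-1)²*(4 - 1))*(-7) = (1*3)*(-7) = 3*(-7) = -21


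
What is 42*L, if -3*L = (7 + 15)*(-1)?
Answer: 308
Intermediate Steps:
L = 22/3 (L = -(7 + 15)*(-1)/3 = -22*(-1)/3 = -⅓*(-22) = 22/3 ≈ 7.3333)
42*L = 42*(22/3) = 308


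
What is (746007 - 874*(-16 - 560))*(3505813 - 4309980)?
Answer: -1004751178977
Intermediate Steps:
(746007 - 874*(-16 - 560))*(3505813 - 4309980) = (746007 - 874*(-576))*(-804167) = (746007 + 503424)*(-804167) = 1249431*(-804167) = -1004751178977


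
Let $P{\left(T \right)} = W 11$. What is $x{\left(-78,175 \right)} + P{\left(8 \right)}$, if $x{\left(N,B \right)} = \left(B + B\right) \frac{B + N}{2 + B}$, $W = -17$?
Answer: $\frac{851}{177} \approx 4.8079$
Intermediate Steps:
$P{\left(T \right)} = -187$ ($P{\left(T \right)} = \left(-17\right) 11 = -187$)
$x{\left(N,B \right)} = \frac{2 B \left(B + N\right)}{2 + B}$ ($x{\left(N,B \right)} = 2 B \frac{B + N}{2 + B} = \frac{2 B \left(B + N\right)}{2 + B}$)
$x{\left(-78,175 \right)} + P{\left(8 \right)} = 2 \cdot 175 \frac{1}{2 + 175} \left(175 - 78\right) - 187 = 2 \cdot 175 \cdot \frac{1}{177} \cdot 97 - 187 = \frac{33950}{177} - 187 = \frac{851}{177}$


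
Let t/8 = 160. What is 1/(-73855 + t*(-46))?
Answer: -1/132735 ≈ -7.5338e-6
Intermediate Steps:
t = 1280 (t = 8*160 = 1280)
1/(-73855 + t*(-46)) = 1/(-73855 + 1280*(-46)) = 1/(-73855 - 58880) = 1/(-132735) = -1/132735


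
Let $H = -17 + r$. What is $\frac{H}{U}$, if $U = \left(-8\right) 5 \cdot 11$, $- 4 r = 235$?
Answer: $\frac{303}{1760} \approx 0.17216$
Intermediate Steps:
$r = - \frac{235}{4}$ ($r = \left(- \frac{1}{4}\right) 235 = - \frac{235}{4} \approx -58.75$)
$H = - \frac{303}{4}$ ($H = -17 - \frac{235}{4} = - \frac{303}{4} \approx -75.75$)
$U = -440$ ($U = \left(-40\right) 11 = -440$)
$\frac{H}{U} = - \frac{303}{4 \left(-440\right)} = \left(- \frac{303}{4}\right) \left(- \frac{1}{440}\right) = \frac{303}{1760}$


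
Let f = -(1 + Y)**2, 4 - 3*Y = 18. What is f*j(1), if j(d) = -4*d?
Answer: 484/9 ≈ 53.778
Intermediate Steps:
Y = -14/3 (Y = 4/3 - 1/3*18 = 4/3 - 6 = -14/3 ≈ -4.6667)
f = -121/9 (f = -(1 - 14/3)**2 = -(-11/3)**2 = -1*121/9 = -121/9 ≈ -13.444)
f*j(1) = -(-484)/9 = -121/9*(-4) = 484/9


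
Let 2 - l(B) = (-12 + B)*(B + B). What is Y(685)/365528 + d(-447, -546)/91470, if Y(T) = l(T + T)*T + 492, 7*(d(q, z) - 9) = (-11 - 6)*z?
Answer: -3885680668283/557247436 ≈ -6973.0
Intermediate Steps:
l(B) = 2 - 2*B*(-12 + B) (l(B) = 2 - (-12 + B)*(B + B) = 2 - (-12 + B)*2*B = 2 - 2*B*(-12 + B))
d(q, z) = 9 - 17*z/7 (d(q, z) = 9 + ((-11 - 6)*z)/7 = 9 + (-17*z)/7 = 9 - 17*z/7)
Y(T) = 492 + T*(2 - 8*T**2 + 48*T) (Y(T) = (2 - 2*(T + T)**2 + 24*(T + T))*T + 492 = (2 - 2*4*T**2 + 24*(2*T))*T + 492 = (2 - 8*T**2 + 48*T)*T + 492 = T*(2 - 8*T**2 + 48*T) + 492 = 492 + T*(2 - 8*T**2 + 48*T))
Y(685)/365528 + d(-447, -546)/91470 = (492 + 2*685*(1 - 4*685**2 + 24*685))/365528 + (9 - 17/7*(-546))/91470 = (492 + 2*685*(1 - 4*469225 + 16440))*(1/365528) + (9 + 1326)*(1/91470) = (492 + 2*685*(1 - 1876900 + 16440))*(1/365528) + 1335*(1/91470) = (492 + 2*685*(-1860459))*(1/365528) + 89/6098 = (492 - 2548828830)*(1/365528) + 89/6098 = -2548828338*1/365528 + 89/6098 = -1274414169/182764 + 89/6098 = -3885680668283/557247436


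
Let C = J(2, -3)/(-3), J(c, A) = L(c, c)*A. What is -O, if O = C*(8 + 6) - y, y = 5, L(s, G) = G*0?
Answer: 5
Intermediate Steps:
L(s, G) = 0
J(c, A) = 0 (J(c, A) = 0*A = 0)
C = 0 (C = 0/(-3) = 0*(-⅓) = 0)
O = -5 (O = 0*(8 + 6) - 1*5 = 0*14 - 5 = 0 - 5 = -5)
-O = -1*(-5) = 5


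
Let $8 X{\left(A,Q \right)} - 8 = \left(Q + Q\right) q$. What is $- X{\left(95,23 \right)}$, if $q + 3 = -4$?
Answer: $\frac{157}{4} \approx 39.25$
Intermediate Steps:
$q = -7$ ($q = -3 - 4 = -7$)
$X{\left(A,Q \right)} = 1 - \frac{7 Q}{4}$ ($X{\left(A,Q \right)} = 1 + \frac{\left(Q + Q\right) \left(-7\right)}{8} = 1 + \frac{2 Q \left(-7\right)}{8} = 1 + \frac{\left(-14\right) Q}{8} = 1 - \frac{7 Q}{4}$)
$- X{\left(95,23 \right)} = - (1 - \frac{161}{4}) = \left(-1\right) \left(- \frac{157}{4}\right) = \frac{157}{4}$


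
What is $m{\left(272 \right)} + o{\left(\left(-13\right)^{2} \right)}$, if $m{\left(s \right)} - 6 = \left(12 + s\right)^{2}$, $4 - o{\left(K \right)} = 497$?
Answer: $80169$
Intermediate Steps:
$o{\left(K \right)} = -493$ ($o{\left(K \right)} = 4 - 497 = -493$)
$m{\left(s \right)} = 6 + \left(12 + s\right)^{2}$
$m{\left(272 \right)} + o{\left(\left(-13\right)^{2} \right)} = \left(6 + \left(12 + 272\right)^{2}\right) - 493 = \left(6 + 284^{2}\right) - 493 = \left(6 + 80656\right) - 493 = 80662 - 493 = 80169$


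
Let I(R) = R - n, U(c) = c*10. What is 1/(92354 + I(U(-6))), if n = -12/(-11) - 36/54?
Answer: 33/3045688 ≈ 1.0835e-5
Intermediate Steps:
n = 14/33 (n = -12*(-1/11) - 36*1/54 = 12/11 - 2/3 = 14/33 ≈ 0.42424)
U(c) = 10*c
I(R) = -14/33 + R (I(R) = R - 1*14/33 = R - 14/33 = -14/33 + R)
1/(92354 + I(U(-6))) = 1/(92354 + (-14/33 + 10*(-6))) = 1/(92354 + (-14/33 - 60)) = 1/(92354 - 1994/33) = 1/(3045688/33) = 33/3045688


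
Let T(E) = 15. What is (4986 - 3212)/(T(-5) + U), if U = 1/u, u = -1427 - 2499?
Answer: 6964724/58889 ≈ 118.27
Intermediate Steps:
u = -3926
U = -1/3926 (U = 1/(-3926) = -1/3926 ≈ -0.00025471)
(4986 - 3212)/(T(-5) + U) = (4986 - 3212)/(15 - 1/3926) = 1774/(58889/3926) = 1774*(3926/58889) = 6964724/58889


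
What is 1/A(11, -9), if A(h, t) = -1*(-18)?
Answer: 1/18 ≈ 0.055556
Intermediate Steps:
A(h, t) = 18
1/A(11, -9) = 1/18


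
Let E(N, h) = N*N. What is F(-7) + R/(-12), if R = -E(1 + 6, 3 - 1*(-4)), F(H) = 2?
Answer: 73/12 ≈ 6.0833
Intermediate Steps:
E(N, h) = N**2
R = -49 (R = -(1 + 6)**2 = -1*7**2 = -1*49 = -49)
F(-7) + R/(-12) = 2 - 49/(-12) = 2 - 1/12*(-49) = 2 + 49/12 = 73/12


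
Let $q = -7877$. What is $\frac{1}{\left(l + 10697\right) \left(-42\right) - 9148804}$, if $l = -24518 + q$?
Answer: $- \frac{1}{8237488} \approx -1.214 \cdot 10^{-7}$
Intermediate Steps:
$l = -32395$ ($l = -24518 - 7877 = -32395$)
$\frac{1}{\left(l + 10697\right) \left(-42\right) - 9148804} = \frac{1}{\left(-32395 + 10697\right) \left(-42\right) - 9148804} = \frac{1}{\left(-21698\right) \left(-42\right) - 9148804} = \frac{1}{911316 - 9148804} = \frac{1}{-8237488} = - \frac{1}{8237488}$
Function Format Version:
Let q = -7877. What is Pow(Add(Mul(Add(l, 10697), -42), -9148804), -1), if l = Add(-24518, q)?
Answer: Rational(-1, 8237488) ≈ -1.2140e-7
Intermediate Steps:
l = -32395 (l = Add(-24518, -7877) = -32395)
Pow(Add(Mul(Add(l, 10697), -42), -9148804), -1) = Pow(Add(Mul(Add(-32395, 10697), -42), -9148804), -1) = Pow(Add(Mul(-21698, -42), -9148804), -1) = Pow(Add(911316, -9148804), -1) = Pow(-8237488, -1) = Rational(-1, 8237488)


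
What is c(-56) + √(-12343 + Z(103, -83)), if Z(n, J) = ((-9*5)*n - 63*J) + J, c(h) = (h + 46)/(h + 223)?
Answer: -10/167 + 2*I*√2958 ≈ -0.05988 + 108.78*I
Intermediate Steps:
c(h) = (46 + h)/(223 + h)
Z(n, J) = -62*J - 45*n (Z(n, J) = (-45*n - 63*J) + J = (-63*J - 45*n) + J = -62*J - 45*n)
c(-56) + √(-12343 + Z(103, -83)) = (46 - 56)/(223 - 56) + √(-12343 + (-62*(-83) - 45*103)) = -10/167 + √(-12343 + (5146 - 4635)) = (1/167)*(-10) + √(-12343 + 511) = -10/167 + √(-11832) = -10/167 + 2*I*√2958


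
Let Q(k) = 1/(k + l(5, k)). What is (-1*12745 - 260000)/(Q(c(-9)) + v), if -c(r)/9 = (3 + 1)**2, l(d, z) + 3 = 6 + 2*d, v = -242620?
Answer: 3969955/3531469 ≈ 1.1242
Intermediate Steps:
l(d, z) = 3 + 2*d (l(d, z) = -3 + (6 + 2*d) = 3 + 2*d)
c(r) = -144 (c(r) = -9*(3 + 1)**2 = -9*4**2 = -9*16 = -144)
Q(k) = 1/(13 + k) (Q(k) = 1/(k + (3 + 2*5)) = 1/(k + (3 + 10)) = 1/(k + 13) = 1/(13 + k))
(-1*12745 - 260000)/(Q(c(-9)) + v) = (-1*12745 - 260000)/(1/(13 - 144) - 242620) = (-12745 - 260000)/(1/(-131) - 242620) = -272745/(-1/131 - 242620) = -272745/(-31783221/131) = -272745*(-131/31783221) = 3969955/3531469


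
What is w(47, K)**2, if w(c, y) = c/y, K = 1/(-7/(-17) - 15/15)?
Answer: 220900/289 ≈ 764.36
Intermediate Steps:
K = -17/10 (K = 1/(-7*(-1/17) - 15*1/15) = 1/(7/17 - 1) = 1/(-10/17) = -17/10 ≈ -1.7000)
w(47, K)**2 = (47/(-17/10))**2 = (47*(-10/17))**2 = (-470/17)**2 = 220900/289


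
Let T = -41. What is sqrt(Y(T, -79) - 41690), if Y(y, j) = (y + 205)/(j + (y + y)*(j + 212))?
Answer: I*sqrt(29767712910)/845 ≈ 204.18*I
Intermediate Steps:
Y(y, j) = (205 + y)/(j + 2*y*(212 + j)) (Y(y, j) = (205 + y)/(j + (2*y)*(212 + j)) = (205 + y)/(j + 2*y*(212 + j)))
sqrt(Y(T, -79) - 41690) = sqrt((205 - 41)/(-79 + 424*(-41) + 2*(-79)*(-41)) - 41690) = sqrt(164/(-79 - 17384 + 6478) - 41690) = sqrt(164/(-10985) - 41690) = sqrt(-1/10985*164 - 41690) = sqrt(-164/10985 - 41690) = sqrt(-457964814/10985) = I*sqrt(29767712910)/845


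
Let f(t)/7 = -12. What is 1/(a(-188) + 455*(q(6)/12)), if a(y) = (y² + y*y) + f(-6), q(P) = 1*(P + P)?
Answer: 1/71059 ≈ 1.4073e-5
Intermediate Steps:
q(P) = 2*P (q(P) = 1*(2*P) = 2*P)
f(t) = -84 (f(t) = 7*(-12) = -84)
a(y) = -84 + 2*y² (a(y) = (y² + y*y) - 84 = (y² + y²) - 84 = 2*y² - 84 = -84 + 2*y²)
1/(a(-188) + 455*(q(6)/12)) = 1/((-84 + 2*(-188)²) + 455*((2*6)/12)) = 1/((-84 + 2*35344) + 455*(12*(1/12))) = 1/((-84 + 70688) + 455*1) = 1/(70604 + 455) = 1/71059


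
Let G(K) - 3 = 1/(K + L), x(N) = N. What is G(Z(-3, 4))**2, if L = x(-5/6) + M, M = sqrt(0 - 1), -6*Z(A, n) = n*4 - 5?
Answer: 37944/5329 - 3510*I/5329 ≈ 7.1203 - 0.65866*I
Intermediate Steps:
Z(A, n) = 5/6 - 2*n/3 (Z(A, n) = -(n*4 - 5)/6 = -(4*n - 5)/6 = -(-5 + 4*n)/6 = 5/6 - 2*n/3)
M = I (M = sqrt(-1) = I ≈ 1.0*I)
L = -5/6 + I ≈ -0.83333 + 1.0*I
G(K) = 3 + 1/(-5/6 + I + K) (G(K) = 3 + 1/(K + (-5/6 + I)) = 3 + 1/(-5/6 + I + K))
G(Z(-3, 4))**2 = (9*(-1 + 2*I + 2*(5/6 - 2/3*4))/(-5 + 6*I + 6*(5/6 - 2/3*4)))**2 = (9*(-1 + 2*I + 2*(5/6 - 8/3))/(-5 + 6*I + 6*(5/6 - 8/3)))**2 = (9*(-1 + 2*I + 2*(-11/6))/(-5 + 6*I + 6*(-11/6)))**2 = (9*(-1 + 2*I - 11/3)/(-5 + 6*I - 11))**2 = (9*(-14/3 + 2*I)/(-16 + 6*I))**2 = (9*((-16 - 6*I)/292)*(-14/3 + 2*I))**2 = (9*(-16 - 6*I)*(-14/3 + 2*I)/292)**2 = 81*(-16 - 6*I)**2*(-14/3 + 2*I)**2/85264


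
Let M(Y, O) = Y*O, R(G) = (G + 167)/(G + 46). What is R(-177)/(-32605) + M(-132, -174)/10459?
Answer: 19620416050/8934611209 ≈ 2.1960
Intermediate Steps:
R(G) = (167 + G)/(46 + G)
M(Y, O) = O*Y
R(-177)/(-32605) + M(-132, -174)/10459 = ((167 - 177)/(46 - 177))/(-32605) - 174*(-132)/10459 = (-10/(-131))*(-1/32605) + 22968*(1/10459) = -1/131*(-10)*(-1/32605) + 22968/10459 = (10/131)*(-1/32605) + 22968/10459 = -2/854251 + 22968/10459 = 19620416050/8934611209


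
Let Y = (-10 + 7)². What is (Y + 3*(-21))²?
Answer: 2916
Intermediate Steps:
Y = 9 (Y = (-3)² = 9)
(Y + 3*(-21))² = (9 + 3*(-21))² = (9 - 63)² = (-54)² = 2916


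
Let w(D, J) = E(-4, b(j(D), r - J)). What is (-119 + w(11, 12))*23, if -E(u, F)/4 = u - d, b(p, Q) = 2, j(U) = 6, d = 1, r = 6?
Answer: -2277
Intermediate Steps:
E(u, F) = 4 - 4*u (E(u, F) = -4*(u - 1*1) = -4*(u - 1) = -4*(-1 + u) = 4 - 4*u)
w(D, J) = 20 (w(D, J) = 4 - 4*(-4) = 4 + 16 = 20)
(-119 + w(11, 12))*23 = (-119 + 20)*23 = -99*23 = -2277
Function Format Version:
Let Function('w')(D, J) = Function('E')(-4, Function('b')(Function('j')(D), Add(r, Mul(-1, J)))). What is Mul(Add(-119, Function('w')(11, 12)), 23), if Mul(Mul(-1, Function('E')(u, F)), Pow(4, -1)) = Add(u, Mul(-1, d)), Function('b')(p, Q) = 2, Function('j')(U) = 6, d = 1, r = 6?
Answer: -2277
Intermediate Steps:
Function('E')(u, F) = Add(4, Mul(-4, u)) (Function('E')(u, F) = Mul(-4, Add(u, Mul(-1, 1))) = Mul(-4, Add(u, -1)) = Mul(-4, Add(-1, u)) = Add(4, Mul(-4, u)))
Function('w')(D, J) = 20 (Function('w')(D, J) = Add(4, Mul(-4, -4)) = Add(4, 16) = 20)
Mul(Add(-119, Function('w')(11, 12)), 23) = Mul(Add(-119, 20), 23) = Mul(-99, 23) = -2277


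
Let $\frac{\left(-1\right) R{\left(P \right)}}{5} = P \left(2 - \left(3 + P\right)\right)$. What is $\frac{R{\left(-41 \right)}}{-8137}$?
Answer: $- \frac{8200}{8137} \approx -1.0077$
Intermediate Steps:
$R{\left(P \right)} = - 5 P \left(-1 - P\right)$ ($R{\left(P \right)} = - 5 P \left(2 - \left(3 + P\right)\right) = - 5 P \left(-1 - P\right)$)
$\frac{R{\left(-41 \right)}}{-8137} = \frac{5 \left(-41\right) \left(1 - 41\right)}{-8137} = 5 \left(-41\right) \left(-40\right) \left(- \frac{1}{8137}\right) = 8200 \left(- \frac{1}{8137}\right) = - \frac{8200}{8137}$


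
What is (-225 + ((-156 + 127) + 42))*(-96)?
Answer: 20352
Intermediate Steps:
(-225 + ((-156 + 127) + 42))*(-96) = (-225 + (-29 + 42))*(-96) = (-225 + 13)*(-96) = -212*(-96) = 20352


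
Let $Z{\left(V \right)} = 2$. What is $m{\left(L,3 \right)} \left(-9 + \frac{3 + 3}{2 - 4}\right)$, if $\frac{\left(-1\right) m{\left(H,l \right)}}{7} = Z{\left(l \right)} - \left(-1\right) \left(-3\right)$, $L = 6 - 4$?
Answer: $-84$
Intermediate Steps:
$L = 2$
$m{\left(H,l \right)} = 7$ ($m{\left(H,l \right)} = - 7 \left(2 - \left(-1\right) \left(-3\right)\right) = - 7 \left(2 - 3\right) = \left(-7\right) \left(-1\right) = 7$)
$m{\left(L,3 \right)} \left(-9 + \frac{3 + 3}{2 - 4}\right) = 7 \left(-9 + \frac{3 + 3}{2 - 4}\right) = 7 \left(-9 + \frac{6}{-2}\right) = 7 \left(-9 + 6 \left(- \frac{1}{2}\right)\right) = 7 \left(-9 - 3\right) = 7 \left(-12\right) = -84$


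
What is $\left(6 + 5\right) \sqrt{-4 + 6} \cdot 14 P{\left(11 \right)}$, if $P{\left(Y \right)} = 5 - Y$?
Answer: $- 924 \sqrt{2} \approx -1306.7$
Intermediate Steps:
$\left(6 + 5\right) \sqrt{-4 + 6} \cdot 14 P{\left(11 \right)} = \left(6 + 5\right) \sqrt{-4 + 6} \cdot 14 \left(5 - 11\right) = 11 \sqrt{2} \cdot 14 \left(5 - 11\right) = 154 \sqrt{2} \left(-6\right) = - 924 \sqrt{2}$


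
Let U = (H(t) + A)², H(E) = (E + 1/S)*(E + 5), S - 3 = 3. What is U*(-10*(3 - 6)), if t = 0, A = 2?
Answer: 1445/6 ≈ 240.83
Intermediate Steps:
S = 6 (S = 3 + 3 = 6)
H(E) = (5 + E)*(⅙ + E) (H(E) = (E + 1/6)*(E + 5) = (E + ⅙)*(5 + E) = (⅙ + E)*(5 + E) = (5 + E)*(⅙ + E))
U = 289/36 (U = ((⅚ + (⅙)*0 + 0*(5 + 0)) + 2)² = ((⅚ + 0 + 0*5) + 2)² = ((⅚ + 0 + 0) + 2)² = (⅚ + 2)² = (17/6)² = 289/36 ≈ 8.0278)
U*(-10*(3 - 6)) = 289*(-10*(3 - 6))/36 = 289*(-10*(-3))/36 = (289/36)*30 = 1445/6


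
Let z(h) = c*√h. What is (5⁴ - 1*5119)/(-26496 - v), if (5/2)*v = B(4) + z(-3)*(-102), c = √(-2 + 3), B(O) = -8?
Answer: 10942890/64510427 + 33705*I*√3/129020854 ≈ 0.16963 + 0.00045248*I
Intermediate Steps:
c = 1 (c = √1 = 1)
z(h) = √h (z(h) = 1*√h = √h)
v = -16/5 - 204*I*√3/5 (v = 2*(-8 + √(-3)*(-102))/5 = 2*(-8 + (I*√3)*(-102))/5 = 2*(-8 - 102*I*√3)/5 = -16/5 - 204*I*√3/5 ≈ -3.2 - 70.668*I)
(5⁴ - 1*5119)/(-26496 - v) = (5⁴ - 1*5119)/(-26496 - (-16/5 - 204*I*√3/5)) = (625 - 5119)/(-26496 + (16/5 + 204*I*√3/5)) = -4494/(-132464/5 + 204*I*√3/5)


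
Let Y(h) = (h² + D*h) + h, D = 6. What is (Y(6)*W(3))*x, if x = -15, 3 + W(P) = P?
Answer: 0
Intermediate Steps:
W(P) = -3 + P
Y(h) = h² + 7*h (Y(h) = (h² + 6*h) + h = h² + 7*h)
(Y(6)*W(3))*x = ((6*(7 + 6))*(-3 + 3))*(-15) = ((6*13)*0)*(-15) = (78*0)*(-15) = 0*(-15) = 0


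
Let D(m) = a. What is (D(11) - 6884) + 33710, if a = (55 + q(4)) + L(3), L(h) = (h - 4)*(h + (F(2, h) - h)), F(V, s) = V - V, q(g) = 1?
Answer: 26882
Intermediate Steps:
F(V, s) = 0
L(h) = 0 (L(h) = (h - 4)*(h + (0 - h)) = (-4 + h)*(h - h) = (-4 + h)*0 = 0)
a = 56 (a = (55 + 1) + 0 = 56 + 0 = 56)
D(m) = 56
(D(11) - 6884) + 33710 = (56 - 6884) + 33710 = -6828 + 33710 = 26882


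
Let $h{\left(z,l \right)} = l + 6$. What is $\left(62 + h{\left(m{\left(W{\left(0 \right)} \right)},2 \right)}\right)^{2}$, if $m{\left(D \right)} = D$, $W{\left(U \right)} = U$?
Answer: $4900$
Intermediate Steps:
$h{\left(z,l \right)} = 6 + l$
$\left(62 + h{\left(m{\left(W{\left(0 \right)} \right)},2 \right)}\right)^{2} = \left(62 + \left(6 + 2\right)\right)^{2} = \left(62 + 8\right)^{2} = 70^{2} = 4900$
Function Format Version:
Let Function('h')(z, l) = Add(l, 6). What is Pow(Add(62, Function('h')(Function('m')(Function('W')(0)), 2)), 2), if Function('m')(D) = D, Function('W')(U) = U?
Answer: 4900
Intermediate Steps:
Function('h')(z, l) = Add(6, l)
Pow(Add(62, Function('h')(Function('m')(Function('W')(0)), 2)), 2) = Pow(Add(62, Add(6, 2)), 2) = Pow(Add(62, 8), 2) = Pow(70, 2) = 4900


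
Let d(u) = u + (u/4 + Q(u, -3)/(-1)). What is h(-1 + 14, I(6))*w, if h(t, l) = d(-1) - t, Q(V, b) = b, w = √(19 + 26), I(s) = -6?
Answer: -135*√5/4 ≈ -75.467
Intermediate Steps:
w = 3*√5 (w = √45 = 3*√5 ≈ 6.7082)
d(u) = 3 + 5*u/4 (d(u) = u + (u/4 - 3/(-1)) = u + (u*(¼) - 3*(-1)) = u + (u/4 + 3) = u + (3 + u/4) = 3 + 5*u/4)
h(t, l) = 7/4 - t (h(t, l) = (3 + (5/4)*(-1)) - t = (3 - 5/4) - t = 7/4 - t)
h(-1 + 14, I(6))*w = (7/4 - (-1 + 14))*(3*√5) = (7/4 - 1*13)*(3*√5) = (7/4 - 13)*(3*√5) = -135*√5/4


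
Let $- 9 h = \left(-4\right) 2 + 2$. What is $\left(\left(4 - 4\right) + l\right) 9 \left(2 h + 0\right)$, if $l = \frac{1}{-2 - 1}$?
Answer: $-4$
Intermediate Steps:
$l = - \frac{1}{3}$ ($l = \frac{1}{-3} = - \frac{1}{3} \approx -0.33333$)
$h = \frac{2}{3}$ ($h = - \frac{\left(-4\right) 2 + 2}{9} = - \frac{-8 + 2}{9} = \left(- \frac{1}{9}\right) \left(-6\right) = \frac{2}{3} \approx 0.66667$)
$\left(\left(4 - 4\right) + l\right) 9 \left(2 h + 0\right) = \left(\left(4 - 4\right) - \frac{1}{3}\right) 9 \left(2 \cdot \frac{2}{3} + 0\right) = \left(0 - \frac{1}{3}\right) 9 \left(\frac{4}{3} + 0\right) = \left(- \frac{1}{3}\right) 9 \cdot \frac{4}{3} = \left(-3\right) \frac{4}{3} = -4$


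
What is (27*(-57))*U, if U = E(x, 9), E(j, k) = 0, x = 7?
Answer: 0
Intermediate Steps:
U = 0
(27*(-57))*U = (27*(-57))*0 = -1539*0 = 0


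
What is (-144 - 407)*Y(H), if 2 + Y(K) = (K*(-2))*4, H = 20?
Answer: 89262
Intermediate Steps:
Y(K) = -2 - 8*K (Y(K) = -2 + (K*(-2))*4 = -2 - 2*K*4 = -2 - 8*K)
(-144 - 407)*Y(H) = (-144 - 407)*(-2 - 8*20) = -551*(-2 - 160) = -551*(-162) = 89262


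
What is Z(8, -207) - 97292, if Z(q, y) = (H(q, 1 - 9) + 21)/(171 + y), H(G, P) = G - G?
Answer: -1167511/12 ≈ -97293.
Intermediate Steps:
H(G, P) = 0
Z(q, y) = 21/(171 + y) (Z(q, y) = (0 + 21)/(171 + y) = 21/(171 + y))
Z(8, -207) - 97292 = 21/(171 - 207) - 97292 = 21/(-36) - 97292 = 21*(-1/36) - 97292 = -7/12 - 97292 = -1167511/12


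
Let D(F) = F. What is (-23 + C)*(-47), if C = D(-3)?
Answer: 1222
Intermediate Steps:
C = -3
(-23 + C)*(-47) = (-23 - 3)*(-47) = -26*(-47) = 1222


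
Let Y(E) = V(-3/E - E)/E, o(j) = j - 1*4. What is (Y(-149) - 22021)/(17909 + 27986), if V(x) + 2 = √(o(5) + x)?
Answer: -3281127/6838355 - √3330597/1018914895 ≈ -0.47981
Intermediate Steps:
o(j) = -4 + j (o(j) = j - 4 = -4 + j)
V(x) = -2 + √(1 + x) (V(x) = -2 + √((-4 + 5) + x) = -2 + √(1 + x))
Y(E) = (-2 + √(1 - E - 3/E))/E (Y(E) = (-2 + √(1 + (-3/E - E)))/E = (-2 + √(1 + (-E - 3/E)))/E = (-2 + √(1 - E - 3/E))/E)
(Y(-149) - 22021)/(17909 + 27986) = ((-2 + √(1 - 1*(-149) - 3/(-149)))/(-149) - 22021)/(17909 + 27986) = (-(-2 + √(1 + 149 - 3*(-1/149)))/149 - 22021)/45895 = (-(-2 + √(1 + 149 + 3/149))/149 - 22021)*(1/45895) = (-(-2 + √(22353/149))/149 - 22021)*(1/45895) = (-(-2 + √3330597/149)/149 - 22021)*(1/45895) = ((2/149 - √3330597/22201) - 22021)*(1/45895) = (-3281127/149 - √3330597/22201)*(1/45895) = -3281127/6838355 - √3330597/1018914895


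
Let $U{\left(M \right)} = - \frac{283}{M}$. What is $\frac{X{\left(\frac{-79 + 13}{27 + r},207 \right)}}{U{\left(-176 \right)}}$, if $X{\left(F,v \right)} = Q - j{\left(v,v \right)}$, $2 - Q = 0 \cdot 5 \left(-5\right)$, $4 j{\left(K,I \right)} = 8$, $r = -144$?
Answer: $0$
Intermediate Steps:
$j{\left(K,I \right)} = 2$ ($j{\left(K,I \right)} = \frac{1}{4} \cdot 8 = 2$)
$Q = 2$ ($Q = 2 - 0 \cdot 5 \left(-5\right) = 2 - 0 \left(-5\right) = 2 - 0 = 2 + 0 = 2$)
$X{\left(F,v \right)} = 0$ ($X{\left(F,v \right)} = 2 - 2 = 0$)
$\frac{X{\left(\frac{-79 + 13}{27 + r},207 \right)}}{U{\left(-176 \right)}} = \frac{0}{\left(-283\right) \frac{1}{-176}} = \frac{0}{\left(-283\right) \left(- \frac{1}{176}\right)} = \frac{0}{\frac{283}{176}} = 0 \cdot \frac{176}{283} = 0$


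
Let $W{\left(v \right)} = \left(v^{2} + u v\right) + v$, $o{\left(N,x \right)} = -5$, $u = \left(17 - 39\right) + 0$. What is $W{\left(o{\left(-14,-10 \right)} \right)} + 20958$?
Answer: $21088$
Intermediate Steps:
$u = -22$ ($u = -22 + 0 = -22$)
$W{\left(v \right)} = v^{2} - 21 v$ ($W{\left(v \right)} = \left(v^{2} - 22 v\right) + v = v^{2} - 21 v$)
$W{\left(o{\left(-14,-10 \right)} \right)} + 20958 = - 5 \left(-21 - 5\right) + 20958 = \left(-5\right) \left(-26\right) + 20958 = 130 + 20958 = 21088$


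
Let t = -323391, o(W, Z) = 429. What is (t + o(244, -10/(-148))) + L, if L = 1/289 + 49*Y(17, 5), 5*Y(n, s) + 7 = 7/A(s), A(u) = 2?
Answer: -933459297/2890 ≈ -3.2300e+5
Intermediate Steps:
Y(n, s) = -7/10 (Y(n, s) = -7/5 + (7/2)/5 = -7/5 + (7*(½))/5 = -7/5 + (⅕)*(7/2) = -7/5 + 7/10 = -7/10)
L = -99117/2890 (L = 1/289 + 49*(-7/10) = 1/289 - 343/10 = -99117/2890 ≈ -34.297)
(t + o(244, -10/(-148))) + L = (-323391 + 429) - 99117/2890 = -322962 - 99117/2890 = -933459297/2890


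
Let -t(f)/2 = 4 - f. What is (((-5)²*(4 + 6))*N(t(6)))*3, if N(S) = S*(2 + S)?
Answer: 18000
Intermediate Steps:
t(f) = -8 + 2*f (t(f) = -2*(4 - f) = -8 + 2*f)
(((-5)²*(4 + 6))*N(t(6)))*3 = (((-5)²*(4 + 6))*((-8 + 2*6)*(2 + (-8 + 2*6))))*3 = ((25*10)*((-8 + 12)*(2 + (-8 + 12))))*3 = (250*(4*(2 + 4)))*3 = (250*(4*6))*3 = (250*24)*3 = 6000*3 = 18000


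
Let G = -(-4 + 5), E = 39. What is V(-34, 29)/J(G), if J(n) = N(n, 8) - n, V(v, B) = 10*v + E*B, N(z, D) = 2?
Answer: 791/3 ≈ 263.67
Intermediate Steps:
V(v, B) = 10*v + 39*B
G = -1 (G = -1*1 = -1)
J(n) = 2 - n
V(-34, 29)/J(G) = (10*(-34) + 39*29)/(2 - 1*(-1)) = (-340 + 1131)/(2 + 1) = 791/3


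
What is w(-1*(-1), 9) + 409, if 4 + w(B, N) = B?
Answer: 406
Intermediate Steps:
w(B, N) = -4 + B
w(-1*(-1), 9) + 409 = (-4 - 1*(-1)) + 409 = (-4 + 1) + 409 = -3 + 409 = 406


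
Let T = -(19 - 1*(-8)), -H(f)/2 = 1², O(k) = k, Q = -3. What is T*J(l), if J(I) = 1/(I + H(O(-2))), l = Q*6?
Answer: 27/20 ≈ 1.3500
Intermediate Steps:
H(f) = -2 (H(f) = -2*1² = -2*1 = -2)
l = -18 (l = -3*6 = -18)
J(I) = 1/(-2 + I) (J(I) = 1/(I - 2) = 1/(-2 + I))
T = -27 (T = -(19 + 8) = -1*27 = -27)
T*J(l) = -27/(-2 - 18) = -27/(-20) = -27*(-1/20) = 27/20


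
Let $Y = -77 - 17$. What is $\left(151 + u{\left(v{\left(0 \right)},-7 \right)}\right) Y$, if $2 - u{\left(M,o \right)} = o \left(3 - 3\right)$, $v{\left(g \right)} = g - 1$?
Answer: $-14382$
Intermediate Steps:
$v{\left(g \right)} = -1 + g$
$Y = -94$
$u{\left(M,o \right)} = 2$ ($u{\left(M,o \right)} = 2 - o \left(3 - 3\right) = 2 - o 0 = 2 - 0 = 2 + 0 = 2$)
$\left(151 + u{\left(v{\left(0 \right)},-7 \right)}\right) Y = \left(151 + 2\right) \left(-94\right) = 153 \left(-94\right) = -14382$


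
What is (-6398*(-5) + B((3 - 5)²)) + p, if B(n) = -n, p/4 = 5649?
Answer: 54582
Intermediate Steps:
p = 22596 (p = 4*5649 = 22596)
(-6398*(-5) + B((3 - 5)²)) + p = (-6398*(-5) - (3 - 5)²) + 22596 = (31990 - 1*(-2)²) + 22596 = (31990 - 1*4) + 22596 = (31990 - 4) + 22596 = 31986 + 22596 = 54582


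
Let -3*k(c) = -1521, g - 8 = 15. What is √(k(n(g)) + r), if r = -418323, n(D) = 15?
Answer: 6*I*√11606 ≈ 646.39*I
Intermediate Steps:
g = 23 (g = 8 + 15 = 23)
k(c) = 507 (k(c) = -⅓*(-1521) = 507)
√(k(n(g)) + r) = √(507 - 418323) = √(-417816) = 6*I*√11606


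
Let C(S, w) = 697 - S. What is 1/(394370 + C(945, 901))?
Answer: 1/394122 ≈ 2.5373e-6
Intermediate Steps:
1/(394370 + C(945, 901)) = 1/(394370 + (697 - 1*945)) = 1/(394370 + (697 - 945)) = 1/(394370 - 248) = 1/394122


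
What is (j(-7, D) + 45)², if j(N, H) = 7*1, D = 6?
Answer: 2704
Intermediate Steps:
j(N, H) = 7
(j(-7, D) + 45)² = (7 + 45)² = 52² = 2704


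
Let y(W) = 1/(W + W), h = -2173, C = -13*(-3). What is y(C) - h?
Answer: 169495/78 ≈ 2173.0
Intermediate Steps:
C = 39
y(W) = 1/(2*W)
y(C) - h = (1/2)/39 - 1*(-2173) = (1/2)*(1/39) + 2173 = 1/78 + 2173 = 169495/78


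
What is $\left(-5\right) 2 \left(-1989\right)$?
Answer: $19890$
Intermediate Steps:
$\left(-5\right) 2 \left(-1989\right) = \left(-10\right) \left(-1989\right) = 19890$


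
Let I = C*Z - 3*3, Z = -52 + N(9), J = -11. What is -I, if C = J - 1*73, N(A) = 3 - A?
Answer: -4863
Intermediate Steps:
Z = -58 (Z = -52 + (3 - 1*9) = -52 + (3 - 9) = -52 - 6 = -58)
C = -84 (C = -11 - 1*73 = -11 - 73 = -84)
I = 4863 (I = -84*(-58) - 3*3 = 4872 - 9 = 4863)
-I = -1*4863 = -4863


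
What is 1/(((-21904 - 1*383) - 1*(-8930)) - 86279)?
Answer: -1/99636 ≈ -1.0037e-5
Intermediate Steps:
1/(((-21904 - 1*383) - 1*(-8930)) - 86279) = 1/(((-21904 - 383) + 8930) - 86279) = 1/((-22287 + 8930) - 86279) = 1/(-13357 - 86279) = 1/(-99636) = -1/99636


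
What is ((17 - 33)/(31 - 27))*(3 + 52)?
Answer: -220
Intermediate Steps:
((17 - 33)/(31 - 27))*(3 + 52) = -16/4*55 = -16*¼*55 = -4*55 = -220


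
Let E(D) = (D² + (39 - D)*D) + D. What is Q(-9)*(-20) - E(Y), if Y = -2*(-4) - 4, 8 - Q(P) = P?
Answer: -500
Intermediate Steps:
Q(P) = 8 - P
Y = 4 (Y = 8 - 4 = 4)
E(D) = D + D² + D*(39 - D) (E(D) = (D² + D*(39 - D)) + D = D + D² + D*(39 - D))
Q(-9)*(-20) - E(Y) = (8 - 1*(-9))*(-20) - 40*4 = (8 + 9)*(-20) - 1*160 = 17*(-20) - 160 = -340 - 160 = -500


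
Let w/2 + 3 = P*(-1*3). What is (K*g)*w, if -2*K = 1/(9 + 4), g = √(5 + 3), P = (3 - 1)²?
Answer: 30*√2/13 ≈ 3.2636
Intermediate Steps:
P = 4 (P = 2² = 4)
g = 2*√2 (g = √8 = 2*√2 ≈ 2.8284)
K = -1/26 (K = -1/(2*(9 + 4)) = -½/13 = -½*1/13 = -1/26 ≈ -0.038462)
w = -30 (w = -6 + 2*(4*(-1*3)) = -6 + 2*(4*(-3)) = -6 + 2*(-12) = -6 - 24 = -30)
(K*g)*w = -√2/13*(-30) = 30*√2/13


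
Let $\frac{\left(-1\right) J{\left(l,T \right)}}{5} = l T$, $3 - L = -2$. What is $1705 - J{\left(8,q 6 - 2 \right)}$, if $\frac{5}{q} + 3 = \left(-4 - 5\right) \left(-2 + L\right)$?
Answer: $1585$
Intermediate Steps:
$L = 5$ ($L = 3 - -2 = 3 + 2 = 5$)
$q = - \frac{1}{6}$ ($q = \frac{5}{-3 + \left(-4 - 5\right) \left(-2 + 5\right)} = \frac{5}{-3 - 27} = \frac{5}{-30} = 5 \left(- \frac{1}{30}\right) = - \frac{1}{6} \approx -0.16667$)
$J{\left(l,T \right)} = - 5 T l$ ($J{\left(l,T \right)} = - 5 l T = - 5 T l$)
$1705 - J{\left(8,q 6 - 2 \right)} = 1705 - \left(-5\right) \left(\left(- \frac{1}{6}\right) 6 - 2\right) 8 = 1705 - \left(-5\right) \left(-1 - 2\right) 8 = 1705 - \left(-5\right) \left(-3\right) 8 = 1705 - 120 = 1585$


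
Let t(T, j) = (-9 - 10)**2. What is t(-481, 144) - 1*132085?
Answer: -131724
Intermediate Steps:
t(T, j) = 361 (t(T, j) = (-19)**2 = 361)
t(-481, 144) - 1*132085 = 361 - 1*132085 = 361 - 132085 = -131724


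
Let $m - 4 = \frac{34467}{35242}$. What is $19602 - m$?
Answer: $\frac{690638249}{35242} \approx 19597.0$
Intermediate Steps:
$m = \frac{175435}{35242}$ ($m = 4 + \frac{34467}{35242} = \frac{175435}{35242} \approx 4.978$)
$19602 - m = 19602 - \frac{175435}{35242} = \frac{690638249}{35242}$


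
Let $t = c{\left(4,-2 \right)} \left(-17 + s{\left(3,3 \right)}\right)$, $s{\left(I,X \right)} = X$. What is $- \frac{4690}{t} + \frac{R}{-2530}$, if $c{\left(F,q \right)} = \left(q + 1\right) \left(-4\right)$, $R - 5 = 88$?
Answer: $\frac{423589}{5060} \approx 83.713$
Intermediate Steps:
$R = 93$ ($R = 5 + 88 = 93$)
$c{\left(F,q \right)} = -4 - 4 q$ ($c{\left(F,q \right)} = \left(1 + q\right) \left(-4\right) = -4 - 4 q$)
$t = -56$ ($t = \left(-4 - -8\right) \left(-17 + 3\right) = \left(-4 + 8\right) \left(-14\right) = 4 \left(-14\right) = -56$)
$- \frac{4690}{t} + \frac{R}{-2530} = - \frac{4690}{-56} + \frac{93}{-2530} = \left(-4690\right) \left(- \frac{1}{56}\right) + 93 \left(- \frac{1}{2530}\right) = \frac{335}{4} - \frac{93}{2530} = \frac{423589}{5060}$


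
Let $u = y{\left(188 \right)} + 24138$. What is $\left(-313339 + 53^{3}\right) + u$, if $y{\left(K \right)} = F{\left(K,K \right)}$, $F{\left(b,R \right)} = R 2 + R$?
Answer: $-139760$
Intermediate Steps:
$F{\left(b,R \right)} = 3 R$ ($F{\left(b,R \right)} = 2 R + R = 3 R$)
$y{\left(K \right)} = 3 K$
$u = 24702$ ($u = 3 \cdot 188 + 24138 = 564 + 24138 = 24702$)
$\left(-313339 + 53^{3}\right) + u = \left(-313339 + 53^{3}\right) + 24702 = \left(-313339 + 148877\right) + 24702 = -164462 + 24702 = -139760$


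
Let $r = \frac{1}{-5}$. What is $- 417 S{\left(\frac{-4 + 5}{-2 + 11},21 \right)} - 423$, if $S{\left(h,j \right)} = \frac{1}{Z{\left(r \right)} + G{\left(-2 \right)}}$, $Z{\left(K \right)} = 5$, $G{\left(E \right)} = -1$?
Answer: $- \frac{2109}{4} \approx -527.25$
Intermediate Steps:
$r = - \frac{1}{5} \approx -0.2$
$S{\left(h,j \right)} = \frac{1}{4}$ ($S{\left(h,j \right)} = \frac{1}{5 - 1} = \frac{1}{4}$)
$- 417 S{\left(\frac{-4 + 5}{-2 + 11},21 \right)} - 423 = \left(-417\right) \frac{1}{4} - 423 = - \frac{417}{4} - 423 = - \frac{2109}{4}$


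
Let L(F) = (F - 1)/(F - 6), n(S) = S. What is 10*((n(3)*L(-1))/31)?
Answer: 60/217 ≈ 0.27650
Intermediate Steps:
L(F) = (-1 + F)/(-6 + F)
10*((n(3)*L(-1))/31) = 10*((3*((-1 - 1)/(-6 - 1)))/31) = 10*((3*(-2/(-7)))*(1/31)) = 10*((3*(-1/7*(-2)))*(1/31)) = 10*((3*(2/7))*(1/31)) = 10*((6/7)*(1/31)) = 10*(6/217) = 60/217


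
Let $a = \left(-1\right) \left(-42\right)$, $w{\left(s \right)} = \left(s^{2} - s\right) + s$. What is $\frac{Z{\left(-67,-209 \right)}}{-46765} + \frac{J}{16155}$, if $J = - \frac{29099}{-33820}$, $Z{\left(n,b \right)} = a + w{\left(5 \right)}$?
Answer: $- \frac{7049089193}{5110124721300} \approx -0.0013794$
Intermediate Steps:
$w{\left(s \right)} = s^{2}$
$a = 42$
$Z{\left(n,b \right)} = 67$ ($Z{\left(n,b \right)} = 42 + 5^{2} = 42 + 25 = 67$)
$J = \frac{29099}{33820}$ ($J = \left(-29099\right) \left(- \frac{1}{33820}\right) = \frac{29099}{33820} \approx 0.86041$)
$\frac{Z{\left(-67,-209 \right)}}{-46765} + \frac{J}{16155} = \frac{67}{-46765} + \frac{29099}{33820 \cdot 16155} = 67 \left(- \frac{1}{46765}\right) + \frac{29099}{33820} \cdot \frac{1}{16155} = - \frac{67}{46765} + \frac{29099}{546362100} = - \frac{7049089193}{5110124721300}$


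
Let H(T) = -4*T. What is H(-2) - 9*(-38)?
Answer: 350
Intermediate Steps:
H(-2) - 9*(-38) = -4*(-2) - 9*(-38) = 8 + 342 = 350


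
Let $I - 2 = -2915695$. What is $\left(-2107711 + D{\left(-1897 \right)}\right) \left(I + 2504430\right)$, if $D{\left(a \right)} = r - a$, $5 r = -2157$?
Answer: $\frac{4331104009701}{5} \approx 8.6622 \cdot 10^{11}$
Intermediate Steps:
$I = -2915693$ ($I = 2 - 2915695 = -2915693$)
$r = - \frac{2157}{5}$ ($r = \frac{1}{5} \left(-2157\right) = - \frac{2157}{5} \approx -431.4$)
$D{\left(a \right)} = - \frac{2157}{5} - a$
$\left(-2107711 + D{\left(-1897 \right)}\right) \left(I + 2504430\right) = \left(-2107711 - - \frac{7328}{5}\right) \left(-2915693 + 2504430\right) = \left(-2107711 + \left(- \frac{2157}{5} + 1897\right)\right) \left(-411263\right) = \left(-2107711 + \frac{7328}{5}\right) \left(-411263\right) = \left(- \frac{10531227}{5}\right) \left(-411263\right) = \frac{4331104009701}{5}$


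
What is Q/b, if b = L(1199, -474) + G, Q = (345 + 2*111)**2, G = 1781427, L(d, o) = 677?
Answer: 321489/1782104 ≈ 0.18040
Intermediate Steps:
Q = 321489 (Q = (345 + 222)**2 = 567**2 = 321489)
b = 1782104 (b = 677 + 1781427 = 1782104)
Q/b = 321489/1782104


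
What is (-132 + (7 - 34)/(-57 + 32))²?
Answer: 10712529/625 ≈ 17140.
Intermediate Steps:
(-132 + (7 - 34)/(-57 + 32))² = (-132 - 27/(-25))² = (-132 - 27*(-1/25))² = (-132 + 27/25)² = (-3273/25)² = 10712529/625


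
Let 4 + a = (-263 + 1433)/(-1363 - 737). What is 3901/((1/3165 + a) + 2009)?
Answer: 172853310/88816877 ≈ 1.9462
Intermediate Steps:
a = -319/70 (a = -4 + (-263 + 1433)/(-1363 - 737) = -4 + 1170/(-2100) = -4 + 1170*(-1/2100) = -4 - 39/70 = -319/70 ≈ -4.5571)
3901/((1/3165 + a) + 2009) = 3901/((1/3165 - 319/70) + 2009) = 3901/(-201913/44310 + 2009) = 3901/(88816877/44310) = 3901*(44310/88816877) = 172853310/88816877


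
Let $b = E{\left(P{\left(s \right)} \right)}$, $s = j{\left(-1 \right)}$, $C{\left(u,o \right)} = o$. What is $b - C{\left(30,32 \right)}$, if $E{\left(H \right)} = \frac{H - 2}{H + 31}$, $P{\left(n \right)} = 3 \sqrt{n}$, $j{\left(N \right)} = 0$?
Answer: $- \frac{994}{31} \approx -32.065$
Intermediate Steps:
$s = 0$
$E{\left(H \right)} = \frac{-2 + H}{31 + H}$
$b = - \frac{2}{31}$ ($b = \frac{-2 + 3 \sqrt{0}}{31 + 3 \sqrt{0}} = \frac{-2 + 3 \cdot 0}{31 + 3 \cdot 0} = \frac{-2 + 0}{31 + 0} = \frac{1}{31} \left(-2\right) = - \frac{2}{31} \approx -0.064516$)
$b - C{\left(30,32 \right)} = - \frac{2}{31} - 32 = - \frac{994}{31}$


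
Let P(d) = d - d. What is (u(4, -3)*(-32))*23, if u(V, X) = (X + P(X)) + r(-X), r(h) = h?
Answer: 0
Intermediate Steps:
P(d) = 0
u(V, X) = 0 (u(V, X) = (X + 0) - X = X - X = 0)
(u(4, -3)*(-32))*23 = (0*(-32))*23 = 0*23 = 0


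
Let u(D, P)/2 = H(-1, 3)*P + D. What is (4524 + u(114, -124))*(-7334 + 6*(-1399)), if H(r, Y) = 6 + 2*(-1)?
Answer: -59137280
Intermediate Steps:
H(r, Y) = 4 (H(r, Y) = 6 - 2 = 4)
u(D, P) = 2*D + 8*P (u(D, P) = 2*(4*P + D) = 2*(D + 4*P) = 2*D + 8*P)
(4524 + u(114, -124))*(-7334 + 6*(-1399)) = (4524 + (2*114 + 8*(-124)))*(-7334 + 6*(-1399)) = (4524 + (228 - 992))*(-7334 - 8394) = (4524 - 764)*(-15728) = 3760*(-15728) = -59137280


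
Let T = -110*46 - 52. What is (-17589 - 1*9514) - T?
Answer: -21991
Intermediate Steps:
T = -5112 (T = -5060 - 52 = -5112)
(-17589 - 1*9514) - T = (-17589 - 1*9514) - 1*(-5112) = (-17589 - 9514) + 5112 = -27103 + 5112 = -21991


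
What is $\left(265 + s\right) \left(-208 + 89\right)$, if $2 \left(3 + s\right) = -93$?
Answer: $- \frac{51289}{2} \approx -25645.0$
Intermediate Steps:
$s = - \frac{99}{2}$ ($s = -3 + \frac{1}{2} \left(-93\right) = -3 - \frac{93}{2} = - \frac{99}{2} \approx -49.5$)
$\left(265 + s\right) \left(-208 + 89\right) = \left(265 - \frac{99}{2}\right) \left(-208 + 89\right) = \frac{431}{2} \left(-119\right) = - \frac{51289}{2}$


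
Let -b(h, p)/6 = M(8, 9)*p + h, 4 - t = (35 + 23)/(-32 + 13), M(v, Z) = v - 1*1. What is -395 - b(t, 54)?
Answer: 36391/19 ≈ 1915.3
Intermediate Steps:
M(v, Z) = -1 + v (M(v, Z) = v - 1 = -1 + v)
t = 134/19 (t = 4 - (35 + 23)/(-32 + 13) = 4 - 58/(-19) = 4 - 58*(-1)/19 = 4 - 1*(-58/19) = 4 + 58/19 = 134/19 ≈ 7.0526)
b(h, p) = -42*p - 6*h (b(h, p) = -6*((-1 + 8)*p + h) = -6*(7*p + h) = -6*(h + 7*p) = -42*p - 6*h)
-395 - b(t, 54) = -395 - (-42*54 - 6*134/19) = -395 - (-2268 - 804/19) = -395 - 1*(-43896/19) = -395 + 43896/19 = 36391/19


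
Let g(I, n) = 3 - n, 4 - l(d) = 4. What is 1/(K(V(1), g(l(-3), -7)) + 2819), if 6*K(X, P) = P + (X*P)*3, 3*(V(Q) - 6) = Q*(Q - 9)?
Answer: 3/8512 ≈ 0.00035244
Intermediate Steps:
l(d) = 0 (l(d) = 4 - 1*4 = 4 - 4 = 0)
V(Q) = 6 + Q*(-9 + Q)/3 (V(Q) = 6 + (Q*(Q - 9))/3 = 6 + (Q*(-9 + Q))/3 = 6 + Q*(-9 + Q)/3)
K(X, P) = P/6 + P*X/2 (K(X, P) = (P + (X*P)*3)/6 = (P + (P*X)*3)/6 = (P + 3*P*X)/6 = P/6 + P*X/2)
1/(K(V(1), g(l(-3), -7)) + 2819) = 1/((3 - 1*(-7))*(1 + 3*(6 - 3*1 + (1/3)*1**2))/6 + 2819) = 1/((3 + 7)*(1 + 3*(6 - 3 + (1/3)*1))/6 + 2819) = 1/((1/6)*10*(1 + 3*(6 - 3 + 1/3)) + 2819) = 1/((1/6)*10*(1 + 3*(10/3)) + 2819) = 1/((1/6)*10*(1 + 10) + 2819) = 1/((1/6)*10*11 + 2819) = 1/(55/3 + 2819) = 1/(8512/3) = 3/8512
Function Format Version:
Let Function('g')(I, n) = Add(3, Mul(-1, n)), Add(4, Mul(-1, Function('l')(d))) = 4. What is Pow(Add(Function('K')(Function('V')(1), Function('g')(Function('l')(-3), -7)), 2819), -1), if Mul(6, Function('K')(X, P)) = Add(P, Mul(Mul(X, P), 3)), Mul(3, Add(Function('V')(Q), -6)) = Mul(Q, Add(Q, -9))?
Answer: Rational(3, 8512) ≈ 0.00035244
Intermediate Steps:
Function('l')(d) = 0 (Function('l')(d) = Add(4, Mul(-1, 4)) = Add(4, -4) = 0)
Function('V')(Q) = Add(6, Mul(Rational(1, 3), Q, Add(-9, Q))) (Function('V')(Q) = Add(6, Mul(Rational(1, 3), Mul(Q, Add(Q, -9)))) = Add(6, Mul(Rational(1, 3), Mul(Q, Add(-9, Q)))) = Add(6, Mul(Rational(1, 3), Q, Add(-9, Q))))
Function('K')(X, P) = Add(Mul(Rational(1, 6), P), Mul(Rational(1, 2), P, X)) (Function('K')(X, P) = Mul(Rational(1, 6), Add(P, Mul(Mul(X, P), 3))) = Mul(Rational(1, 6), Add(P, Mul(Mul(P, X), 3))) = Mul(Rational(1, 6), Add(P, Mul(3, P, X))) = Add(Mul(Rational(1, 6), P), Mul(Rational(1, 2), P, X)))
Pow(Add(Function('K')(Function('V')(1), Function('g')(Function('l')(-3), -7)), 2819), -1) = Pow(Add(Mul(Rational(1, 6), Add(3, Mul(-1, -7)), Add(1, Mul(3, Add(6, Mul(-3, 1), Mul(Rational(1, 3), Pow(1, 2)))))), 2819), -1) = Pow(Add(Mul(Rational(1, 6), Add(3, 7), Add(1, Mul(3, Add(6, -3, Mul(Rational(1, 3), 1))))), 2819), -1) = Pow(Add(Mul(Rational(1, 6), 10, Add(1, Mul(3, Add(6, -3, Rational(1, 3))))), 2819), -1) = Pow(Add(Mul(Rational(1, 6), 10, Add(1, Mul(3, Rational(10, 3)))), 2819), -1) = Pow(Add(Mul(Rational(1, 6), 10, Add(1, 10)), 2819), -1) = Pow(Add(Mul(Rational(1, 6), 10, 11), 2819), -1) = Pow(Add(Rational(55, 3), 2819), -1) = Pow(Rational(8512, 3), -1) = Rational(3, 8512)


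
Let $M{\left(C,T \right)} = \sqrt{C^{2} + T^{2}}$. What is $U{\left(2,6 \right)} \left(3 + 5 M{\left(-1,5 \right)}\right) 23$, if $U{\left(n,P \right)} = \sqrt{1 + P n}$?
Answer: $69 \sqrt{13} + 1495 \sqrt{2} \approx 2363.0$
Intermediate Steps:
$U{\left(2,6 \right)} \left(3 + 5 M{\left(-1,5 \right)}\right) 23 = \sqrt{1 + 6 \cdot 2} \left(3 + 5 \sqrt{\left(-1\right)^{2} + 5^{2}}\right) 23 = \sqrt{1 + 12} \left(3 + 5 \sqrt{1 + 25}\right) 23 = \sqrt{13} \left(3 + 5 \sqrt{26}\right) 23 = 23 \sqrt{13} \left(3 + 5 \sqrt{26}\right)$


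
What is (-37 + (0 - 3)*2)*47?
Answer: -2021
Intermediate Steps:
(-37 + (0 - 3)*2)*47 = (-37 - 3*2)*47 = (-37 - 6)*47 = -43*47 = -2021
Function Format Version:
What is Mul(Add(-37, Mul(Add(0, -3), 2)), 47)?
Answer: -2021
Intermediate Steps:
Mul(Add(-37, Mul(Add(0, -3), 2)), 47) = Mul(Add(-37, Mul(-3, 2)), 47) = Mul(Add(-37, -6), 47) = Mul(-43, 47) = -2021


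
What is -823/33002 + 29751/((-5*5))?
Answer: -981863077/825050 ≈ -1190.1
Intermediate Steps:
-823/33002 + 29751/((-5*5)) = -823*1/33002 + 29751/(-25) = -823/33002 + 29751*(-1/25) = -823/33002 - 29751/25 = -981863077/825050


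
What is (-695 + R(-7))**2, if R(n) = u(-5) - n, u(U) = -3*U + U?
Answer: 459684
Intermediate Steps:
u(U) = -2*U
R(n) = 10 - n (R(n) = -2*(-5) - n = 10 - n)
(-695 + R(-7))**2 = (-695 + (10 - 1*(-7)))**2 = (-695 + (10 + 7))**2 = (-695 + 17)**2 = (-678)**2 = 459684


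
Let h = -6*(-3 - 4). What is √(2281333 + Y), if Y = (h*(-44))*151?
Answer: √2002285 ≈ 1415.0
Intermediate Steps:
h = 42 (h = -6*(-7) = 42)
Y = -279048 (Y = (42*(-44))*151 = -1848*151 = -279048)
√(2281333 + Y) = √(2281333 - 279048) = √2002285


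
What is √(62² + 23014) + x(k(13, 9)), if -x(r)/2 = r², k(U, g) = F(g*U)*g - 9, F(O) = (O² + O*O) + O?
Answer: -122459045832 + √26858 ≈ -1.2246e+11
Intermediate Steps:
F(O) = O + 2*O² (F(O) = (O² + O²) + O = 2*O² + O = O + 2*O²)
k(U, g) = -9 + U*g²*(1 + 2*U*g) (k(U, g) = ((g*U)*(1 + 2*(g*U)))*g - 9 = ((U*g)*(1 + 2*(U*g)))*g - 9 = ((U*g)*(1 + 2*U*g))*g - 9 = (U*g*(1 + 2*U*g))*g - 9 = U*g²*(1 + 2*U*g) - 9 = -9 + U*g²*(1 + 2*U*g))
x(r) = -2*r²
√(62² + 23014) + x(k(13, 9)) = √(62² + 23014) - 2*(-9 + 13*9²*(1 + 2*13*9))² = √(3844 + 23014) - 2*(-9 + 13*81*(1 + 234))² = √26858 - 2*(-9 + 13*81*235)² = √26858 - 2*(-9 + 247455)² = √26858 - 2*247446² = √26858 - 2*61229522916 = √26858 - 122459045832 = -122459045832 + √26858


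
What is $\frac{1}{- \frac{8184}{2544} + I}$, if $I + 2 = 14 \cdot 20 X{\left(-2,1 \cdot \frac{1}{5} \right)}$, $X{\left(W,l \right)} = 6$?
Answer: $\frac{106}{177527} \approx 0.00059709$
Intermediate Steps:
$I = 1678$ ($I = -2 + 14 \cdot 20 \cdot 6 = -2 + 280 \cdot 6 = -2 + 1680 = 1678$)
$\frac{1}{- \frac{8184}{2544} + I} = \frac{1}{- \frac{8184}{2544} + 1678} = \frac{1}{\left(-8184\right) \frac{1}{2544} + 1678} = \frac{1}{- \frac{341}{106} + 1678} = \frac{1}{\frac{177527}{106}} = \frac{106}{177527}$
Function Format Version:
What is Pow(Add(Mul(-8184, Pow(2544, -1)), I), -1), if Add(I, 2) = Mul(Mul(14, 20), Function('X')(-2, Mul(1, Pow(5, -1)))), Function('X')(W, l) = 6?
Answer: Rational(106, 177527) ≈ 0.00059709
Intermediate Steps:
I = 1678 (I = Add(-2, Mul(Mul(14, 20), 6)) = Add(-2, Mul(280, 6)) = Add(-2, 1680) = 1678)
Pow(Add(Mul(-8184, Pow(2544, -1)), I), -1) = Pow(Add(Mul(-8184, Pow(2544, -1)), 1678), -1) = Pow(Add(Mul(-8184, Rational(1, 2544)), 1678), -1) = Pow(Add(Rational(-341, 106), 1678), -1) = Pow(Rational(177527, 106), -1) = Rational(106, 177527)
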